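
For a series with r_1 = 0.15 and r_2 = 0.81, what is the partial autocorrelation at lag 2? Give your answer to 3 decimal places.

0.806

φ_{22} = (r_2 − r_1²) / (1 − r_1²)
r_1² = (0.15)² = 0.0225
Numerator = 0.81 − 0.0225 = 0.7875; denominator = 1 − 0.0225 = 0.9775
φ_{22} = 0.7875 / 0.9775 = 0.806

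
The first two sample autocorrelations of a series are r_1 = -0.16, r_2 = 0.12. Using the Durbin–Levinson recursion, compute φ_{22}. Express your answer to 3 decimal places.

φ_{22} = (r_2 − r_1²) / (1 − r_1²)
r_1² = (-0.16)² = 0.0256
Numerator = 0.12 − 0.0256 = 0.0944; denominator = 1 − 0.0256 = 0.9744
φ_{22} = 0.0944 / 0.9744 = 0.097

0.097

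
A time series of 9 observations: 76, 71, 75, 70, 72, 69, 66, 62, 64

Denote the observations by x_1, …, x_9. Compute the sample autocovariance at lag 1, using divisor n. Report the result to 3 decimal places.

9.990

Mean x̄ = (76 + 71 + 75 + 70 + 72 + 69 + 66 + 62 + 64)/9 = 69.4444
Σ_{t=1}^{8}(x_t−x̄)(x_{t+1}−x̄) = 89.9136
γ_1 = 89.9136 / 9 = 9.990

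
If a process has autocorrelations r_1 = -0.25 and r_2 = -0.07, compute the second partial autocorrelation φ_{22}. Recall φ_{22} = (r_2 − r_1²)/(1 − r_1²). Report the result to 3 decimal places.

-0.141

φ_{22} = (r_2 − r_1²) / (1 − r_1²)
r_1² = (-0.25)² = 0.0625
Numerator = -0.07 − 0.0625 = -0.1325; denominator = 1 − 0.0625 = 0.9375
φ_{22} = -0.1325 / 0.9375 = -0.141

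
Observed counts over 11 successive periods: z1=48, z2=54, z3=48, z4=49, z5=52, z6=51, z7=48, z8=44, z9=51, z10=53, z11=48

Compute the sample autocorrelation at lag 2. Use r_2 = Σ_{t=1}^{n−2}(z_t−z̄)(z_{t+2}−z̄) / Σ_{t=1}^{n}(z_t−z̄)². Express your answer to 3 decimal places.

Mean z̄ = (48 + 54 + 48 + 49 + 52 + 51 + 48 + 44 + 51 + 53 + 48)/11 = 49.6364
Numerator Σ_{t=1}^{9}(z_t−z̄)(z_{t+2}−z̄) = -39.8099
Denominator Σ(z_t−z̄)² = 82.5455
r_2 = -39.8099 / 82.5455 = -0.482

-0.482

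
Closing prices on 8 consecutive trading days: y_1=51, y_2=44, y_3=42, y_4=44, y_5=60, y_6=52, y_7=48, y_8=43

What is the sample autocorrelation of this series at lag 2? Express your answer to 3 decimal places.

Mean ȳ = (51 + 44 + 42 + 44 + 60 + 52 + 48 + 43)/8 = 48.0000
Deviations from mean: 3.0000, -4.0000, -6.0000, -4.0000, 12.0000, 4.0000, 0.0000, -5.0000
Σ(y_t−ȳ)(y_{t+2}−ȳ) = (-18.0000) + (16.0000) + (-72.0000) + (-16.0000) + (0.0000) + (-20.0000) = -110.0000
Denominator Σ(y_t−ȳ)² = 262.0000
r_2 = -110.0000 / 262.0000 = -0.420

-0.420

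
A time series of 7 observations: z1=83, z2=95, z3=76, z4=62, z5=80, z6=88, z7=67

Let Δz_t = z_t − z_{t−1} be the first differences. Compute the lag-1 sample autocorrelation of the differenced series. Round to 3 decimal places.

-0.177

First differences Δz: 12, -19, -14, 18, 8, -21
Mean of differences = -2.6667
Numerator Σ(Δz_t−Δz̄)(Δz_{t+1}−Δz̄) = -263.7778
Denominator Σ(Δz_t−Δz̄)² = 1487.3333
r_1(Δz) = -263.7778 / 1487.3333 = -0.177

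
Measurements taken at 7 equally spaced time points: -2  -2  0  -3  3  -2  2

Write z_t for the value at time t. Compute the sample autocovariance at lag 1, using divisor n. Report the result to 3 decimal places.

Mean z̄ = (-2 − 2 + 0 − 3 + 3 − 2 + 2)/7 = -0.5714
Deviations: -1.4286, -1.4286, 0.5714, -2.4286, 3.5714, -1.4286, 2.5714
Σ_{t=1}^{6}(z_t−z̄)(z_{t+1}−z̄) = -17.6122
γ_1 = -17.6122 / 7 = -2.516

-2.516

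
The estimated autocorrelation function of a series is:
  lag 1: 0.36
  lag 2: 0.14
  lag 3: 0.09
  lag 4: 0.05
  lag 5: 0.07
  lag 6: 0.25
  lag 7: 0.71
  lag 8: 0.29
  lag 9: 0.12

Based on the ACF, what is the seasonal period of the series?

The largest autocorrelation is r_7 = 0.71; the remaining lags stay at or below 0.36. The elevated value at lag 1 (0.36), dropping to 0.14 at lag 2, reflects decaying short-term dependence rather than seasonality.
The dominant spike at lag 7 indicates a seasonal period of 7.

7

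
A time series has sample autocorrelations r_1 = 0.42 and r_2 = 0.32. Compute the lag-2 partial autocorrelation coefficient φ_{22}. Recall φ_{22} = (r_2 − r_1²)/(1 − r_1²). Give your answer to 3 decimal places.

φ_{22} = (r_2 − r_1²) / (1 − r_1²)
r_1² = (0.42)² = 0.1764
Numerator = 0.32 − 0.1764 = 0.1436; denominator = 1 − 0.1764 = 0.8236
φ_{22} = 0.1436 / 0.8236 = 0.174

0.174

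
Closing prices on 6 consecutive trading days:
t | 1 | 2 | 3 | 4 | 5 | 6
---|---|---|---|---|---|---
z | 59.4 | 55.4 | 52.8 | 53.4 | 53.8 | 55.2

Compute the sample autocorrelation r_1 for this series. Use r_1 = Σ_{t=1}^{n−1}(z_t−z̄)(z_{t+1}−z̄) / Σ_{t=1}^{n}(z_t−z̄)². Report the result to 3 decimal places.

Mean z̄ = (59.4 + 55.4 + 52.8 + 53.4 + 53.8 + 55.2)/6 = 55.0000
Deviations from mean: 4.4000, 0.4000, -2.2000, -1.6000, -1.2000, 0.2000
Numerator Σ_{t=1}^{5}(z_t−z̄)(z_{t+1}−z̄) = 6.0800
Denominator Σ(z_t−z̄)² = 28.4000
r_1 = 6.0800 / 28.4000 = 0.214

0.214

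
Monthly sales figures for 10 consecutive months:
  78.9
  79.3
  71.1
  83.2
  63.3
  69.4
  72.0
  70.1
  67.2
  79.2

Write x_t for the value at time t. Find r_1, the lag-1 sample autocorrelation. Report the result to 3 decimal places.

Mean x̄ = (78.9 + 79.3 + 71.1 + 83.2 + 63.3 + 69.4 + 72.0 + 70.1 + 67.2 + 79.2)/10 = 73.3700
Numerator Σ_{t=1}^{9}(x_t−x̄)(x_{t+1}−x̄) = -67.8689
Denominator Σ(x_t−x̄)² = 369.3210
r_1 = -67.8689 / 369.3210 = -0.184

-0.184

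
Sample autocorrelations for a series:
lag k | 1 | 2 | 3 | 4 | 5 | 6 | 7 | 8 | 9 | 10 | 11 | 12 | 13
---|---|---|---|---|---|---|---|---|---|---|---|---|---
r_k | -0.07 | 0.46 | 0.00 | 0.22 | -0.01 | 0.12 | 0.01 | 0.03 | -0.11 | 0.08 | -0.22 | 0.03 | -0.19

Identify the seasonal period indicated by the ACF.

2

The largest autocorrelation is r_2 = 0.46, with a weaker echo at lag 4 (0.22); the remaining lags stay at or below 0.12.
The dominant spike at lag 2 indicates a seasonal period of 2.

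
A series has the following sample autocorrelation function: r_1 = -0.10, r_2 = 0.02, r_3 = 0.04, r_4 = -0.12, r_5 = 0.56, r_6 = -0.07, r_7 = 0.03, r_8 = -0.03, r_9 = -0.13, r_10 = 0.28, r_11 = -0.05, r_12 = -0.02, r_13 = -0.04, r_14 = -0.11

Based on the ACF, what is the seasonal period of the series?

The largest autocorrelation is r_5 = 0.56, with a weaker echo at lag 10 (0.28); the remaining lags stay at or below 0.04.
The dominant spike at lag 5 indicates a seasonal period of 5.

5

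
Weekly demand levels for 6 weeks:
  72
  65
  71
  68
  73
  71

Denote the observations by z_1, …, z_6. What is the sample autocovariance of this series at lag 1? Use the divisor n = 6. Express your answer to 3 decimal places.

-3.333

Mean z̄ = (72 + 65 + 71 + 68 + 73 + 71)/6 = 70.0000
Deviations: 2.0000, -5.0000, 1.0000, -2.0000, 3.0000, 1.0000
Σ_{t=1}^{5}(z_t−z̄)(z_{t+1}−z̄) = -20.0000
γ_1 = -20.0000 / 6 = -3.333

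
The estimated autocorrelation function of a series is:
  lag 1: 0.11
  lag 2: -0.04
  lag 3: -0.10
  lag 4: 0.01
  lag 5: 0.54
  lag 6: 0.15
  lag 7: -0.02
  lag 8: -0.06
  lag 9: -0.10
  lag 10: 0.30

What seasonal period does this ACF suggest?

The largest autocorrelation is r_5 = 0.54, with a weaker echo at lag 10 (0.30); the remaining lags stay at or below 0.15.
The dominant spike at lag 5 indicates a seasonal period of 5.

5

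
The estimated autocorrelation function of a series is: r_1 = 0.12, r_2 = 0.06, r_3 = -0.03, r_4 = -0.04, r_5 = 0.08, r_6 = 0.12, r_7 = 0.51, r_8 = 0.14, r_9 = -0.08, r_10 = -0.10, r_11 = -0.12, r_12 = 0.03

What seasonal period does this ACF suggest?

7

The largest autocorrelation is r_7 = 0.51; the remaining lags stay at or below 0.14.
The dominant spike at lag 7 indicates a seasonal period of 7.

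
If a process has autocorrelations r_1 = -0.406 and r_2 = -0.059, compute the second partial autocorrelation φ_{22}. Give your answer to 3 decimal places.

φ_{22} = (r_2 − r_1²) / (1 − r_1²)
r_1² = (-0.406)² = 0.164836
Numerator = -0.059 − 0.1648 = -0.2238; denominator = 1 − 0.1648 = 0.8352
φ_{22} = -0.2238 / 0.8352 = -0.268

-0.268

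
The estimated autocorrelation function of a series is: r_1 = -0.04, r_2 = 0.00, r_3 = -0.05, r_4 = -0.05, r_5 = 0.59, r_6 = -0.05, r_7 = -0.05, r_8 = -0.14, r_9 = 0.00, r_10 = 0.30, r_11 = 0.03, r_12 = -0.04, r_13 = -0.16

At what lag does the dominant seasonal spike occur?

5

The largest autocorrelation is r_5 = 0.59, with a weaker echo at lag 10 (0.30); the remaining lags stay at or below 0.03.
The dominant spike at lag 5 indicates a seasonal period of 5.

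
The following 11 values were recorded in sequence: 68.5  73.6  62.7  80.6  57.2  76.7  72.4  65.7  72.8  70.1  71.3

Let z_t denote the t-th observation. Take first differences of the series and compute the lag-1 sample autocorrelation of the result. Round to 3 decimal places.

First differences Δz: 5.1, -10.9, 17.9, -23.4, 19.5, -4.3, -6.7, 7.1, -2.7, 1.2
Mean of differences = 0.2800
Numerator Σ(Δz_t−Δz̄)(Δz_{t+1}−Δz̄) = -1249.9784
Denominator Σ(Δz_t−Δz̄)² = 1514.7760
r_1(Δz) = -1249.9784 / 1514.7760 = -0.825

-0.825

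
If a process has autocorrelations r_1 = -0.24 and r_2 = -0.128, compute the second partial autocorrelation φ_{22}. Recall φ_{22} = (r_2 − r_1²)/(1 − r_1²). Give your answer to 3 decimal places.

φ_{22} = (r_2 − r_1²) / (1 − r_1²)
r_1² = (-0.24)² = 0.0576
Numerator = -0.128 − 0.0576 = -0.1856; denominator = 1 − 0.0576 = 0.9424
φ_{22} = -0.1856 / 0.9424 = -0.197

-0.197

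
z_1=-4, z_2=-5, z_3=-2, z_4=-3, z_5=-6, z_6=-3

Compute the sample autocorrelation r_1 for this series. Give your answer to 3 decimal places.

Mean z̄ = (-4 − 5 − 2 − 3 − 6 − 3)/6 = -3.8333
Deviations from mean: -0.1667, -1.1667, 1.8333, 0.8333, -2.1667, 0.8333
Σ(z_t−z̄)(z_{t+1}−z̄) = (0.1944) + (-2.1389) + (1.5278) + (-1.8056) + (-1.8056) = -4.0278
Denominator Σ(z_t−z̄)² = 10.8333
r_1 = -4.0278 / 10.8333 = -0.372

-0.372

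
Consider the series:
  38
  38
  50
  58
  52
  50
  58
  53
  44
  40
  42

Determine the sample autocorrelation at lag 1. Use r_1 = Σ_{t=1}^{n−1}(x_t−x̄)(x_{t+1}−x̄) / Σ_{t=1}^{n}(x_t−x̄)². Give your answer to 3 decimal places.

0.503

Mean x̄ = (38 + 38 + 50 + 58 + 52 + 50 + 58 + 53 + 44 + 40 + 42)/11 = 47.5455
Numerator Σ_{t=1}^{10}(x_t−x̄)(x_{t+1}−x̄) = 282.7934
Denominator Σ(x_t−x̄)² = 562.7273
r_1 = 282.7934 / 562.7273 = 0.503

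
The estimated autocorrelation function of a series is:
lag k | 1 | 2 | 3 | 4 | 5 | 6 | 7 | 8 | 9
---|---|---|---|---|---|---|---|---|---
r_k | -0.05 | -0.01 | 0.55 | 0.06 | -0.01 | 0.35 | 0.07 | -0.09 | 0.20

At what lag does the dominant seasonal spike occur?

The largest autocorrelation is r_3 = 0.55, with weaker echoes at lags 6 (0.35) and 9 (0.20); the remaining lags stay at or below 0.07.
The dominant spike at lag 3 indicates a seasonal period of 3.

3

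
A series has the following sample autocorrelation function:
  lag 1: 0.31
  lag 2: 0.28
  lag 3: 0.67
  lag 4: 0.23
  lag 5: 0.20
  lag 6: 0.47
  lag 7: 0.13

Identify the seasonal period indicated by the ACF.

3

The largest autocorrelation is r_3 = 0.67, with a weaker echo at lag 6 (0.47); the remaining lags stay at or below 0.31. The elevated value at lag 1 (0.31), dropping to 0.28 at lag 2, reflects decaying short-term dependence rather than seasonality.
The dominant spike at lag 3 indicates a seasonal period of 3.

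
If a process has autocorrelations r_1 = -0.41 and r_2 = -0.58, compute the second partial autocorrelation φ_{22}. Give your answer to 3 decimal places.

φ_{22} = (r_2 − r_1²) / (1 − r_1²)
r_1² = (-0.41)² = 0.1681
Numerator = -0.58 − 0.1681 = -0.7481; denominator = 1 − 0.1681 = 0.8319
φ_{22} = -0.7481 / 0.8319 = -0.899

-0.899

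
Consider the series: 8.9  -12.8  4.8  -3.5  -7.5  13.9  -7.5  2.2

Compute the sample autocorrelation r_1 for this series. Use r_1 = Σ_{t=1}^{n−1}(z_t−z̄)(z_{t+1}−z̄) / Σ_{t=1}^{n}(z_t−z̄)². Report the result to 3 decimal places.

Mean z̄ = (8.9 − 12.8 + 4.8 − 3.5 − 7.5 + 13.9 − 7.5 + 2.2)/8 = -0.1875
Deviations from mean: 9.0875, -12.6125, 4.9875, -3.3125, -7.3125, 14.0875, -7.3125, 2.3875
Σ(z_t−z̄)(z_{t+1}−z̄) = (-114.6161) + (-62.9048) + (-16.5211) + (24.2227) + (-103.0148) + (-103.0148) + (-17.4586) = -393.3077
Denominator Σ(z_t−z̄)² = 588.6088
r_1 = -393.3077 / 588.6088 = -0.668

-0.668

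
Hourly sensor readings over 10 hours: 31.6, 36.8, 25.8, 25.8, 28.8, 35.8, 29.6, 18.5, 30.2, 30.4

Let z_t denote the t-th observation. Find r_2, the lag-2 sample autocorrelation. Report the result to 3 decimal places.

Mean z̄ = (31.6 + 36.8 + 25.8 + 25.8 + 28.8 + 35.8 + 29.6 + 18.5 + 30.2 + 30.4)/10 = 29.3300
Numerator Σ_{t=1}^{8}(z_t−z̄)(z_{t+2}−z̄) = -136.9168
Denominator Σ(z_t−z̄)² = 247.2810
r_2 = -136.9168 / 247.2810 = -0.554

-0.554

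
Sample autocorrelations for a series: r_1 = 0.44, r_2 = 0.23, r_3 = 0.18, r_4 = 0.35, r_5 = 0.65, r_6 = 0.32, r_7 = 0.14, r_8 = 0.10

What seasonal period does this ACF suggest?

5

The largest autocorrelation is r_5 = 0.65; the remaining lags stay at or below 0.44. The elevated value at lag 1 (0.44), dropping to 0.23 at lag 2, reflects decaying short-term dependence rather than seasonality.
The dominant spike at lag 5 indicates a seasonal period of 5.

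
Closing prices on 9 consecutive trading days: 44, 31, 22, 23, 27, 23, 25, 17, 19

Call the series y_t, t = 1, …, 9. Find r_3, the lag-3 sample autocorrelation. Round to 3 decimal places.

Mean ȳ = (44 + 31 + 22 + 23 + 27 + 23 + 25 + 17 + 19)/9 = 25.6667
Σ(y_t−ȳ)(y_{t+3}−ȳ) = (-48.8889) + (7.1111) + (9.7778) + (1.7778) + (-11.5556) + (17.7778) = -24.0000
Denominator Σ(y_t−ȳ)² = 514.0000
r_3 = -24.0000 / 514.0000 = -0.047

-0.047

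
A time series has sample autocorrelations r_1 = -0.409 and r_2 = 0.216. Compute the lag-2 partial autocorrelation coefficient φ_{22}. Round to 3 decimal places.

φ_{22} = (r_2 − r_1²) / (1 − r_1²)
r_1² = (-0.409)² = 0.167281
Numerator = 0.216 − 0.1673 = 0.0487; denominator = 1 − 0.1673 = 0.8327
φ_{22} = 0.0487 / 0.8327 = 0.059

0.059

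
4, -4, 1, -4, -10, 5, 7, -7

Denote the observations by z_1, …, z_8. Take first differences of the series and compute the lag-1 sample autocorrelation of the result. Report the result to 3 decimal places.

-0.194

First differences Δz: -8, 5, -5, -6, 15, 2, -14
Mean of differences = -1.5714
Numerator Σ(Δz_t−Δz̄)(Δz_{t+1}−Δz̄) = -108.1837
Denominator Σ(Δz_t−Δz̄)² = 557.7143
r_1(Δz) = -108.1837 / 557.7143 = -0.194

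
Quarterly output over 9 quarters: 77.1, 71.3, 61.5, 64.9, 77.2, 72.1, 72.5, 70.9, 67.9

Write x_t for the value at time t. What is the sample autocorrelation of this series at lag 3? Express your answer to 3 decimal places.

Mean x̄ = (77.1 + 71.3 + 61.5 + 64.9 + 77.2 + 72.1 + 72.5 + 70.9 + 67.9)/9 = 70.6000
Σ(x_t−x̄)(x_{t+3}−x̄) = (-37.0500) + (4.6200) + (-13.6500) + (-10.8300) + (1.9800) + (-4.0500) = -58.9800
Denominator Σ(x_t−x̄)² = 214.8400
r_3 = -58.9800 / 214.8400 = -0.275

-0.275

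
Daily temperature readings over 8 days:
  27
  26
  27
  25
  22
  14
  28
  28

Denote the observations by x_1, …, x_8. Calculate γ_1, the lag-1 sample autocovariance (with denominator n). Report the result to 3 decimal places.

1.232

Mean x̄ = (27 + 26 + 27 + 25 + 22 + 14 + 28 + 28)/8 = 24.6250
Σ_{t=1}^{7}(x_t−x̄)(x_{t+1}−x̄) = 9.8594
γ_1 = 9.8594 / 8 = 1.232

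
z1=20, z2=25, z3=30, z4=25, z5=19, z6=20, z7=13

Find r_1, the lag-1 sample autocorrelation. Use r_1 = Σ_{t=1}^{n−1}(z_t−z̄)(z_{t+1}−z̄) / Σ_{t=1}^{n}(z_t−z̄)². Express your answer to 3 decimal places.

0.332

Mean z̄ = (20 + 25 + 30 + 25 + 19 + 20 + 13)/7 = 21.7143
Deviations from mean: -1.7143, 3.2857, 8.2857, 3.2857, -2.7143, -1.7143, -8.7143
Σ(z_t−z̄)(z_{t+1}−z̄) = (-5.6327) + (27.2245) + (27.2245) + (-8.9184) + (4.6531) + (14.9388) = 59.4898
Denominator Σ(z_t−z̄)² = 179.4286
r_1 = 59.4898 / 179.4286 = 0.332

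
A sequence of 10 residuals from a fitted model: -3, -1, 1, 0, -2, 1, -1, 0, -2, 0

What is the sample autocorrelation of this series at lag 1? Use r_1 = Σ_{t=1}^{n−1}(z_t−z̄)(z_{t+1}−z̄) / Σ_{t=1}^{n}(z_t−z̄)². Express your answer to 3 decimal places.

-0.266

Mean z̄ = (-3 − 1 + 1 + 0 − 2 + 1 − 1 + 0 − 2 + 0)/10 = -0.7000
Numerator Σ_{t=1}^{9}(z_t−z̄)(z_{t+1}−z̄) = -4.2900
Denominator Σ(z_t−z̄)² = 16.1000
r_1 = -4.2900 / 16.1000 = -0.266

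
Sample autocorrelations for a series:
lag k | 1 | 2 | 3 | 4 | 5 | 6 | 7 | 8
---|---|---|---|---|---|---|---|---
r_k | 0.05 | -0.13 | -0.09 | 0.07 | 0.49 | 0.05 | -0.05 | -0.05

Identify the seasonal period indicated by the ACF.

The largest autocorrelation is r_5 = 0.49; the remaining lags stay at or below 0.07.
The dominant spike at lag 5 indicates a seasonal period of 5.

5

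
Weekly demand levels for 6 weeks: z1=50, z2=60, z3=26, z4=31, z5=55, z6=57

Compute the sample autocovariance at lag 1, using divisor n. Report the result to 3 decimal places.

7.625

Mean z̄ = (50 + 60 + 26 + 31 + 55 + 57)/6 = 46.5000
Σ_{t=1}^{5}(z_t−z̄)(z_{t+1}−z̄) = 45.7500
γ_1 = 45.7500 / 6 = 7.625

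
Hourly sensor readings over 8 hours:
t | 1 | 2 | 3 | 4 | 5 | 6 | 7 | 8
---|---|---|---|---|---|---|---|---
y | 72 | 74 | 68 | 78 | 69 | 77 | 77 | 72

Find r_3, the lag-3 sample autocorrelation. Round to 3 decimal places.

Mean ȳ = (72 + 74 + 68 + 78 + 69 + 77 + 77 + 72)/8 = 73.3750
Deviations from mean: -1.3750, 0.6250, -5.3750, 4.6250, -4.3750, 3.6250, 3.6250, -1.3750
Numerator Σ_{t=1}^{5}(y_t−ȳ)(y_{t+3}−ȳ) = -5.7969
Denominator Σ(y_t−ȳ)² = 99.8750
r_3 = -5.7969 / 99.8750 = -0.058

-0.058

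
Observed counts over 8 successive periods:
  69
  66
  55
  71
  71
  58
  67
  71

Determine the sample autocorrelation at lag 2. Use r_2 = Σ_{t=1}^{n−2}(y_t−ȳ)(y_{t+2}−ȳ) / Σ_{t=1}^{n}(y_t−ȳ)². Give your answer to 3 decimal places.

Mean ȳ = (69 + 66 + 55 + 71 + 71 + 58 + 67 + 71)/8 = 66.0000
Deviations from mean: 3.0000, 0.0000, -11.0000, 5.0000, 5.0000, -8.0000, 1.0000, 5.0000
Σ(y_t−ȳ)(y_{t+2}−ȳ) = (-33.0000) + (0.0000) + (-55.0000) + (-40.0000) + (5.0000) + (-40.0000) = -163.0000
Denominator Σ(y_t−ȳ)² = 270.0000
r_2 = -163.0000 / 270.0000 = -0.604

-0.604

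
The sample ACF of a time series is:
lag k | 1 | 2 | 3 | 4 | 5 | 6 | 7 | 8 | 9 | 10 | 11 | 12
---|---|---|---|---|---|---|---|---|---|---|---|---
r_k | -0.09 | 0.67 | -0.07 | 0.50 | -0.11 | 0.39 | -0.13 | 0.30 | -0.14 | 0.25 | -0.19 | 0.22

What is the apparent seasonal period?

The largest autocorrelation is r_2 = 0.67, with weaker echoes at lags 4 (0.50), 6 (0.39), 8 (0.30), 10 (0.25) and 12 (0.22); the remaining lags stay at or below -0.07.
The dominant spike at lag 2 indicates a seasonal period of 2.

2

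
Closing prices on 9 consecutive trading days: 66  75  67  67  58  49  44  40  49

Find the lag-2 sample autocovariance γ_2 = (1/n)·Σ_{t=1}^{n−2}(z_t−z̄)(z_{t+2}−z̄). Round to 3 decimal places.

Mean z̄ = (66 + 75 + 67 + 67 + 58 + 49 + 44 + 40 + 49)/9 = 57.2222
Σ_{t=1}^{7}(z_t−z̄)(z_{t+2}−z̄) = 426.9012
γ_2 = 426.9012 / 9 = 47.433

47.433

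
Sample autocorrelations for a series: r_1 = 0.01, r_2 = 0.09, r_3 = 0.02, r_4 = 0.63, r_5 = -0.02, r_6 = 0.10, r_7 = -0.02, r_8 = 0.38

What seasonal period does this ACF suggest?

The largest autocorrelation is r_4 = 0.63, with a weaker echo at lag 8 (0.38); the remaining lags stay at or below 0.10.
The dominant spike at lag 4 indicates a seasonal period of 4.

4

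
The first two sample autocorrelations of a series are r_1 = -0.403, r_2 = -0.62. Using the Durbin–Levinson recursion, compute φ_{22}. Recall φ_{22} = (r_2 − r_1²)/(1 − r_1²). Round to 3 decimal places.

-0.934

φ_{22} = (r_2 − r_1²) / (1 − r_1²)
r_1² = (-0.403)² = 0.162409
Numerator = -0.62 − 0.1624 = -0.7824; denominator = 1 − 0.1624 = 0.8376
φ_{22} = -0.7824 / 0.8376 = -0.934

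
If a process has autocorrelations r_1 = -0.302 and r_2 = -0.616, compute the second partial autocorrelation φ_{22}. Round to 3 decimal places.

φ_{22} = (r_2 − r_1²) / (1 − r_1²)
r_1² = (-0.302)² = 0.091204
Numerator = -0.616 − 0.0912 = -0.7072; denominator = 1 − 0.0912 = 0.9088
φ_{22} = -0.7072 / 0.9088 = -0.778

-0.778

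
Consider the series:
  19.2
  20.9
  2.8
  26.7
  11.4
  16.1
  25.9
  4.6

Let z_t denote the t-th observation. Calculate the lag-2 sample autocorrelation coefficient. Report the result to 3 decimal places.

Mean z̄ = (19.2 + 20.9 + 2.8 + 26.7 + 11.4 + 16.1 + 25.9 + 4.6)/8 = 15.9500
Deviations from mean: 3.2500, 4.9500, -13.1500, 10.7500, -4.5500, 0.1500, 9.9500, -11.3500
Σ(z_t−z̄)(z_{t+2}−z̄) = (-42.7375) + (53.2125) + (59.8325) + (1.6125) + (-45.2725) + (-1.7025) = 24.9450
Denominator Σ(z_t−z̄)² = 572.1000
r_2 = 24.9450 / 572.1000 = 0.044

0.044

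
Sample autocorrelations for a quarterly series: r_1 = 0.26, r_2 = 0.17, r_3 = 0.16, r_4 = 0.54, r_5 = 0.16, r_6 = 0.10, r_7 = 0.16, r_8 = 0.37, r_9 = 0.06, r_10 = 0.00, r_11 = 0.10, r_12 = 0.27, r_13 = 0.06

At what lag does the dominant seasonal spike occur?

4

The largest autocorrelation is r_4 = 0.54, with weaker echoes at lags 8 (0.37) and 12 (0.27); the remaining lags stay at or below 0.26. The elevated value at lag 1 (0.26), dropping to 0.17 at lag 2, reflects decaying short-term dependence rather than seasonality.
The dominant spike at lag 4 indicates a seasonal period of 4.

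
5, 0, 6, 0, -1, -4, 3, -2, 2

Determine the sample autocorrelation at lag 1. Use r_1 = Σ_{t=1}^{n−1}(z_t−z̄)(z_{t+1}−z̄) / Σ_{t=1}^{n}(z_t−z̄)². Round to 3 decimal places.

Mean z̄ = (5 + 0 + 6 + 0 − 1 − 4 + 3 − 2 + 2)/9 = 1.0000
Numerator Σ_{t=1}^{8}(z_t−z̄)(z_{t+1}−z̄) = -21.0000
Denominator Σ(z_t−z̄)² = 86.0000
r_1 = -21.0000 / 86.0000 = -0.244

-0.244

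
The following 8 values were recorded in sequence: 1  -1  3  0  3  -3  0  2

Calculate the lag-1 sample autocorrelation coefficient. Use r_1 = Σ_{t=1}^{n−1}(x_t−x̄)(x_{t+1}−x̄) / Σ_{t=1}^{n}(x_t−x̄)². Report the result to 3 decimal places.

Mean x̄ = (1 − 1 + 3 + 0 + 3 − 3 + 0 + 2)/8 = 0.6250
Deviations from mean: 0.3750, -1.6250, 2.3750, -0.6250, 2.3750, -3.6250, -0.6250, 1.3750
Σ(x_t−x̄)(x_{t+1}−x̄) = (-0.6094) + (-3.8594) + (-1.4844) + (-1.4844) + (-8.6094) + (2.2656) + (-0.8594) = -14.6406
Denominator Σ(x_t−x̄)² = 29.8750
r_1 = -14.6406 / 29.8750 = -0.490

-0.490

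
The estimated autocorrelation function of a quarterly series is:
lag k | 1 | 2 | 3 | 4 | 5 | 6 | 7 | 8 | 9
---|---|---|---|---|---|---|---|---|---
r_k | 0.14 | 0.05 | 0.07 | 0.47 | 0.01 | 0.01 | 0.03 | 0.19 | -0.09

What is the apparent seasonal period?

The largest autocorrelation is r_4 = 0.47, with a weaker echo at lag 8 (0.19); the remaining lags stay at or below 0.14.
The dominant spike at lag 4 indicates a seasonal period of 4.

4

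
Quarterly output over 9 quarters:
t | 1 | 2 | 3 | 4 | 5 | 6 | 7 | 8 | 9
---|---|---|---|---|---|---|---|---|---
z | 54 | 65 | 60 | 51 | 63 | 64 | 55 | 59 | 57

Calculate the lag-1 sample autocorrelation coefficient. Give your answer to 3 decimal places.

Mean z̄ = (54 + 65 + 60 + 51 + 63 + 64 + 55 + 59 + 57)/9 = 58.6667
Numerator Σ_{t=1}^{8}(z_t−z̄)(z_{t+1}−z̄) = -62.7778
Denominator Σ(z_t−z̄)² = 186.0000
r_1 = -62.7778 / 186.0000 = -0.338

-0.338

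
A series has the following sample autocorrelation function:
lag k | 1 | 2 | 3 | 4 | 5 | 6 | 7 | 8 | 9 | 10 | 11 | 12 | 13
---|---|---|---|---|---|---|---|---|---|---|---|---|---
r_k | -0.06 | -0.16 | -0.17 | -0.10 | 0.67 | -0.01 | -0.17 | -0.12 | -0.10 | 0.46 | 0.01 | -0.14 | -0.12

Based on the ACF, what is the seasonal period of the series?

5

The largest autocorrelation is r_5 = 0.67, with a weaker echo at lag 10 (0.46); the remaining lags stay at or below 0.01.
The dominant spike at lag 5 indicates a seasonal period of 5.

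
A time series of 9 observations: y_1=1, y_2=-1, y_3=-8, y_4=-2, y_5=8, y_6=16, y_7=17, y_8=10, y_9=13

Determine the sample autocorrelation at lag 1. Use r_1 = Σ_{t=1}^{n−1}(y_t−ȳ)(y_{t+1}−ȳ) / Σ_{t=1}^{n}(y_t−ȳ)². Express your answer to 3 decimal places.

0.691

Mean ȳ = (1 − 1 − 8 − 2 + 8 + 16 + 17 + 10 + 13)/9 = 6.0000
Numerator Σ_{t=1}^{8}(y_t−ȳ)(y_{t+1}−ȳ) = 431.0000
Denominator Σ(y_t−ȳ)² = 624.0000
r_1 = 431.0000 / 624.0000 = 0.691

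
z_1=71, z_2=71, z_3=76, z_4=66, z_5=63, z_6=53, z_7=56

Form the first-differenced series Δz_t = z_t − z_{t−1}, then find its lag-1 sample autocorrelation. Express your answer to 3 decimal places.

First differences Δz: 0, 5, -10, -3, -10, 3
Mean of differences = -2.5000
Numerator Σ(Δz_t−Δz̄)(Δz_{t+1}−Δz̄) = -71.2500
Denominator Σ(Δz_t−Δz̄)² = 205.5000
r_1(Δz) = -71.2500 / 205.5000 = -0.347

-0.347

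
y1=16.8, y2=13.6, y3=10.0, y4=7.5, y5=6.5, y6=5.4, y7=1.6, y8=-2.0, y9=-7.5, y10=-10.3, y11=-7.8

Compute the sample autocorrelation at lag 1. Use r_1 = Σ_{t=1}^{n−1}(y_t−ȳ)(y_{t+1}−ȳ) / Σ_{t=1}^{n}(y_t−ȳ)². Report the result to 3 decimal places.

0.750

Mean ȳ = (16.8 + 13.6 + 10.0 + 7.5 + 6.5 + 5.4 + 1.6 − 2.0 − 7.5 − 10.3 − 7.8)/11 = 3.0727
Numerator Σ_{t=1}^{10}(y_t−ȳ)(y_{t+1}−ȳ) = 615.7147
Denominator Σ(y_t−ȳ)² = 820.7418
r_1 = 615.7147 / 820.7418 = 0.750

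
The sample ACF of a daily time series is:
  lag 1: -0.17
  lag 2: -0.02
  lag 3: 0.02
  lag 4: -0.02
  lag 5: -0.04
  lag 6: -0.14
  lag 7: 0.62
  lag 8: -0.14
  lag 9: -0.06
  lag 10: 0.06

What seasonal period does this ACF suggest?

The largest autocorrelation is r_7 = 0.62; the remaining lags stay at or below 0.06.
The dominant spike at lag 7 indicates a seasonal period of 7.

7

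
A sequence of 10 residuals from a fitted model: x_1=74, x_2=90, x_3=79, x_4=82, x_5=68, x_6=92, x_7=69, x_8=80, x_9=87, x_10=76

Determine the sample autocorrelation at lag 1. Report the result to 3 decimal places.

Mean x̄ = (74 + 90 + 79 + 82 + 68 + 92 + 69 + 80 + 87 + 76)/10 = 79.7000
Numerator Σ_{t=1}^{9}(x_t−x̄)(x_{t+1}−x̄) = -397.9900
Denominator Σ(x_t−x̄)² = 614.1000
r_1 = -397.9900 / 614.1000 = -0.648

-0.648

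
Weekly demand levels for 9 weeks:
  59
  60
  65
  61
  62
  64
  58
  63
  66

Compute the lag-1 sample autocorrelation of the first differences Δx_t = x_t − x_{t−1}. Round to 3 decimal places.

-0.427

First differences Δx: 1, 5, -4, 1, 2, -6, 5, 3
Mean of differences = 0.8750
Numerator Σ(Δx_t−Δx̄)(Δx_{t+1}−Δx̄) = -47.3906
Denominator Σ(Δx_t−Δx̄)² = 110.8750
r_1(Δx) = -47.3906 / 110.8750 = -0.427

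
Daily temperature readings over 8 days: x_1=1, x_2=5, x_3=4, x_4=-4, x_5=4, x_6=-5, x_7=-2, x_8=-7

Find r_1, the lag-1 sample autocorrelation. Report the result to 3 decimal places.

-0.015

Mean x̄ = (1 + 5 + 4 − 4 + 4 − 5 − 2 − 7)/8 = -0.5000
Σ(x_t−x̄)(x_{t+1}−x̄) = (8.2500) + (24.7500) + (-15.7500) + (-15.7500) + (-20.2500) + (6.7500) + (9.7500) = -2.2500
Denominator Σ(x_t−x̄)² = 150.0000
r_1 = -2.2500 / 150.0000 = -0.015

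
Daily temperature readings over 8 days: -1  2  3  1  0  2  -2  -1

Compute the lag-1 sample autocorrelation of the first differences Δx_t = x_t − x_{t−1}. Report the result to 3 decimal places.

-0.306

First differences Δx: 3, 1, -2, -1, 2, -4, 1
Mean of differences = 0.0000
Numerator Σ(Δx_t−Δx̄)(Δx_{t+1}−Δx̄) = -11.0000
Denominator Σ(Δx_t−Δx̄)² = 36.0000
r_1(Δx) = -11.0000 / 36.0000 = -0.306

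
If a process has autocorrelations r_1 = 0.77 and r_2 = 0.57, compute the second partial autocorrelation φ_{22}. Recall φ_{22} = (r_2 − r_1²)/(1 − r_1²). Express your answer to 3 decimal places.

-0.056

φ_{22} = (r_2 − r_1²) / (1 − r_1²)
r_1² = (0.77)² = 0.5929
Numerator = 0.57 − 0.5929 = -0.0229; denominator = 1 − 0.5929 = 0.4071
φ_{22} = -0.0229 / 0.4071 = -0.056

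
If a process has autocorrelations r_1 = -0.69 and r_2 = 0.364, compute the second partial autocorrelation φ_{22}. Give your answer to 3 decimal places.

φ_{22} = (r_2 − r_1²) / (1 − r_1²)
r_1² = (-0.69)² = 0.4761
Numerator = 0.364 − 0.4761 = -0.1121; denominator = 1 − 0.4761 = 0.5239
φ_{22} = -0.1121 / 0.5239 = -0.214

-0.214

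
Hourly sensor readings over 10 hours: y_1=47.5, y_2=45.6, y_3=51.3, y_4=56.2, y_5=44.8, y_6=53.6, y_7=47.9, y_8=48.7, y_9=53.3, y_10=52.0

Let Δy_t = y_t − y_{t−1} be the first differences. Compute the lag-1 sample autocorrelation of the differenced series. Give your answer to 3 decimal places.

-0.623

First differences Δy: -1.9, 5.7, 4.9, -11.4, 8.8, -5.7, 0.8, 4.6, -1.3
Mean of differences = 0.5000
Numerator Σ(Δy_t−Δȳ)(Δy_{t+1}−Δȳ) = -200.2000
Denominator Σ(Δy_t−Δȳ)² = 321.2400
r_1(Δy) = -200.2000 / 321.2400 = -0.623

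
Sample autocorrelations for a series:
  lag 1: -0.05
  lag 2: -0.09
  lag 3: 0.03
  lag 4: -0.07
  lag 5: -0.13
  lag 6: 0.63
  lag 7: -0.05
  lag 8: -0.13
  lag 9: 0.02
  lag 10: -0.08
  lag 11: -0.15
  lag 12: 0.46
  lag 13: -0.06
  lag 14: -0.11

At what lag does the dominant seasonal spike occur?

6

The largest autocorrelation is r_6 = 0.63, with a weaker echo at lag 12 (0.46); the remaining lags stay at or below 0.03.
The dominant spike at lag 6 indicates a seasonal period of 6.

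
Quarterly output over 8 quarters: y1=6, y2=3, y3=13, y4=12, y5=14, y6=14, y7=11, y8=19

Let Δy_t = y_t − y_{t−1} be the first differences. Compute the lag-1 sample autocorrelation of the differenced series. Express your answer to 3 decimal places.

First differences Δy: -3, 10, -1, 2, 0, -3, 8
Mean of differences = 1.8571
Numerator Σ(Δy_t−Δȳ)(Δy_{t+1}−Δȳ) = -84.3061
Denominator Σ(Δy_t−Δȳ)² = 162.8571
r_1(Δy) = -84.3061 / 162.8571 = -0.518

-0.518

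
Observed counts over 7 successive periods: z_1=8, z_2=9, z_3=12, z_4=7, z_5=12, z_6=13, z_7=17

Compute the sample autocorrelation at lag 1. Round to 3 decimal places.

0.145

Mean z̄ = (8 + 9 + 12 + 7 + 12 + 13 + 17)/7 = 11.1429
Σ(z_t−z̄)(z_{t+1}−z̄) = (6.7347) + (-1.8367) + (-3.5510) + (-3.5510) + (1.5918) + (10.8776) = 10.2653
Denominator Σ(z_t−z̄)² = 70.8571
r_1 = 10.2653 / 70.8571 = 0.145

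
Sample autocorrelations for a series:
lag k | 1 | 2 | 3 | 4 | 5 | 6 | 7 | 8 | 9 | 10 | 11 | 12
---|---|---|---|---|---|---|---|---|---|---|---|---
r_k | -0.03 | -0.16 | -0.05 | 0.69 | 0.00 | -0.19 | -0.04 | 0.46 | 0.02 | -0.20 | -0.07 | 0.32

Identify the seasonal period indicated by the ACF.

The largest autocorrelation is r_4 = 0.69, with weaker echoes at lags 8 (0.46) and 12 (0.32); the remaining lags stay at or below 0.02.
The dominant spike at lag 4 indicates a seasonal period of 4.

4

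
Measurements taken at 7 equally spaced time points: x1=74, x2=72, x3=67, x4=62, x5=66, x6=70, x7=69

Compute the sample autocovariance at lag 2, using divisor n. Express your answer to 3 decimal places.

-5.359

Mean x̄ = (74 + 72 + 67 + 62 + 66 + 70 + 69)/7 = 68.5714
Σ_{t=1}^{5}(x_t−x̄)(x_{t+2}−x̄) = -37.5102
γ_2 = -37.5102 / 7 = -5.359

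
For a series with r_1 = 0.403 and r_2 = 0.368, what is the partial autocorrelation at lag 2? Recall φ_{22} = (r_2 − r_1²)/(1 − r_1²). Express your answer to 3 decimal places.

0.245

φ_{22} = (r_2 − r_1²) / (1 − r_1²)
r_1² = (0.403)² = 0.162409
Numerator = 0.368 − 0.1624 = 0.2056; denominator = 1 − 0.1624 = 0.8376
φ_{22} = 0.2056 / 0.8376 = 0.245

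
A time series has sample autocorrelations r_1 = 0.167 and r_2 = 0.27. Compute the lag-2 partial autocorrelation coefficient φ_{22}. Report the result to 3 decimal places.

0.249

φ_{22} = (r_2 − r_1²) / (1 − r_1²)
r_1² = (0.167)² = 0.027889
Numerator = 0.27 − 0.0279 = 0.2421; denominator = 1 − 0.0279 = 0.9721
φ_{22} = 0.2421 / 0.9721 = 0.249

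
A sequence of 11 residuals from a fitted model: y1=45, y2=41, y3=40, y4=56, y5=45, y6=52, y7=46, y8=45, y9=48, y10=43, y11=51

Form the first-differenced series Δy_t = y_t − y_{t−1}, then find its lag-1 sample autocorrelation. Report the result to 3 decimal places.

First differences Δy: -4, -1, 16, -11, 7, -6, -1, 3, -5, 8
Mean of differences = 0.6000
Numerator Σ(Δy_t−Δȳ)(Δy_{t+1}−Δȳ) = -360.5600
Denominator Σ(Δy_t−Δȳ)² = 574.4000
r_1(Δy) = -360.5600 / 574.4000 = -0.628

-0.628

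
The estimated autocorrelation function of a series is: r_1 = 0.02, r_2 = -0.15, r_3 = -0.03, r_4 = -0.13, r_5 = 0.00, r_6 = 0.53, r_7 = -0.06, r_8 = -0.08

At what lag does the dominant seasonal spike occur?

6

The largest autocorrelation is r_6 = 0.53; the remaining lags stay at or below 0.02.
The dominant spike at lag 6 indicates a seasonal period of 6.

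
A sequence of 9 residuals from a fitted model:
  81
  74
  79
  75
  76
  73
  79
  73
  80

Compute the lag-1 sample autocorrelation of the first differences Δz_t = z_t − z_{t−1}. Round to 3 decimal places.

First differences Δz: -7, 5, -4, 1, -3, 6, -6, 7
Mean of differences = -0.1250
Numerator Σ(Δz_t−Δz̄)(Δz_{t+1}−Δz̄) = -158.1406
Denominator Σ(Δz_t−Δz̄)² = 220.8750
r_1(Δz) = -158.1406 / 220.8750 = -0.716

-0.716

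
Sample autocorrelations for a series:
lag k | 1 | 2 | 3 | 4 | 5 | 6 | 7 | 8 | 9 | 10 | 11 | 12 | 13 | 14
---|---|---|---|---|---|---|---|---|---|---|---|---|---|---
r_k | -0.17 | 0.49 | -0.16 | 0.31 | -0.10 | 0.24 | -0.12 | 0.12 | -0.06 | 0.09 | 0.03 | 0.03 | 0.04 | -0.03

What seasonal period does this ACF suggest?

2

The largest autocorrelation is r_2 = 0.49, with weaker echoes at lags 4 (0.31) and 6 (0.24); the remaining lags stay at or below 0.12.
The dominant spike at lag 2 indicates a seasonal period of 2.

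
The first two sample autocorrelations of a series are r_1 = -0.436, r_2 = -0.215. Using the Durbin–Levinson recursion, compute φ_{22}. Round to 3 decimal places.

-0.500

φ_{22} = (r_2 − r_1²) / (1 − r_1²)
r_1² = (-0.436)² = 0.190096
Numerator = -0.215 − 0.1901 = -0.4051; denominator = 1 − 0.1901 = 0.8099
φ_{22} = -0.4051 / 0.8099 = -0.500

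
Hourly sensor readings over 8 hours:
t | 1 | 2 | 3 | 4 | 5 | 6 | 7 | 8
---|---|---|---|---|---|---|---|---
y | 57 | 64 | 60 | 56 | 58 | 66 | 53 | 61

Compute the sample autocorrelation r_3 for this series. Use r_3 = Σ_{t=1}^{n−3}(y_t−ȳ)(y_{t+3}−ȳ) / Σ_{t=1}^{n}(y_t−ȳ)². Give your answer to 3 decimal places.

0.196

Mean ȳ = (57 + 64 + 60 + 56 + 58 + 66 + 53 + 61)/8 = 59.3750
Deviations from mean: -2.3750, 4.6250, 0.6250, -3.3750, -1.3750, 6.6250, -6.3750, 1.6250
Σ(y_t−ȳ)(y_{t+3}−ȳ) = (8.0156) + (-6.3594) + (4.1406) + (21.5156) + (-2.2344) = 25.0781
Denominator Σ(y_t−ȳ)² = 127.8750
r_3 = 25.0781 / 127.8750 = 0.196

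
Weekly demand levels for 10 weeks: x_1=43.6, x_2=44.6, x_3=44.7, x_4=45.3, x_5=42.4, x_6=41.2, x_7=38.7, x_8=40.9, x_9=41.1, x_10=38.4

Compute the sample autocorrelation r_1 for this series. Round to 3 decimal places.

0.579

Mean x̄ = (43.6 + 44.6 + 44.7 + 45.3 + 42.4 + 41.2 + 38.7 + 40.9 + 41.1 + 38.4)/10 = 42.0900
Numerator Σ_{t=1}^{9}(x_t−x̄)(x_{t+1}−x̄) = 31.3209
Denominator Σ(x_t−x̄)² = 54.0890
r_1 = 31.3209 / 54.0890 = 0.579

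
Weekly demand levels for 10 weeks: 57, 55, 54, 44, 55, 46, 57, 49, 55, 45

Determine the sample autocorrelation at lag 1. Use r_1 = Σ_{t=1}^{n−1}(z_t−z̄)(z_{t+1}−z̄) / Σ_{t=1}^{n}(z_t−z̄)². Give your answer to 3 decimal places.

-0.472

Mean z̄ = (57 + 55 + 54 + 44 + 55 + 46 + 57 + 49 + 55 + 45)/10 = 51.7000
Numerator Σ_{t=1}^{9}(z_t−z̄)(z_{t+1}−z̄) = -112.3900
Denominator Σ(z_t−z̄)² = 238.1000
r_1 = -112.3900 / 238.1000 = -0.472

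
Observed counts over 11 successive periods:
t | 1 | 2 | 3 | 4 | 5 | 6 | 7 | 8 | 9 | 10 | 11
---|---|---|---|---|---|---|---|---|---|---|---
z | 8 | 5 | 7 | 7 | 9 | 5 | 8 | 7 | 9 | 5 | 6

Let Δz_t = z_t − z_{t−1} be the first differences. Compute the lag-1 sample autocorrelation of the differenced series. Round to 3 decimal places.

First differences Δz: -3, 2, 0, 2, -4, 3, -1, 2, -4, 1
Mean of differences = -0.2000
Numerator Σ(Δz_t−Δz̄)(Δz_{t+1}−Δz̄) = -43.0400
Denominator Σ(Δz_t−Δz̄)² = 63.6000
r_1(Δz) = -43.0400 / 63.6000 = -0.677

-0.677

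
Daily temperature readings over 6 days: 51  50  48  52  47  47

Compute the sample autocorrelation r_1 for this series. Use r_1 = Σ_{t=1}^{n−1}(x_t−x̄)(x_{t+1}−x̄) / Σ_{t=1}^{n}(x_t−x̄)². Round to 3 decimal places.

-0.184

Mean x̄ = (51 + 50 + 48 + 52 + 47 + 47)/6 = 49.1667
Deviations from mean: 1.8333, 0.8333, -1.1667, 2.8333, -2.1667, -2.1667
Numerator Σ_{t=1}^{5}(x_t−x̄)(x_{t+1}−x̄) = -4.1944
Denominator Σ(x_t−x̄)² = 22.8333
r_1 = -4.1944 / 22.8333 = -0.184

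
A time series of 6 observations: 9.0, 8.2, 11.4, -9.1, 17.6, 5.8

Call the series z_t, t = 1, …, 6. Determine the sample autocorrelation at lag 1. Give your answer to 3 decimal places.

-0.620

Mean z̄ = (9.0 + 8.2 + 11.4 − 9.1 + 17.6 + 5.8)/6 = 7.1500
Deviations from mean: 1.8500, 1.0500, 4.2500, -16.2500, 10.4500, -1.3500
Σ(z_t−z̄)(z_{t+1}−z̄) = (1.9425) + (4.4625) + (-69.0625) + (-169.8125) + (-14.1075) = -246.5775
Denominator Σ(z_t−z̄)² = 397.6750
r_1 = -246.5775 / 397.6750 = -0.620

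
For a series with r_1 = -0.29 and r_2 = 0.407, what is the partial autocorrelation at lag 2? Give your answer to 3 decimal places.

0.353

φ_{22} = (r_2 − r_1²) / (1 − r_1²)
r_1² = (-0.29)² = 0.0841
Numerator = 0.407 − 0.0841 = 0.3229; denominator = 1 − 0.0841 = 0.9159
φ_{22} = 0.3229 / 0.9159 = 0.353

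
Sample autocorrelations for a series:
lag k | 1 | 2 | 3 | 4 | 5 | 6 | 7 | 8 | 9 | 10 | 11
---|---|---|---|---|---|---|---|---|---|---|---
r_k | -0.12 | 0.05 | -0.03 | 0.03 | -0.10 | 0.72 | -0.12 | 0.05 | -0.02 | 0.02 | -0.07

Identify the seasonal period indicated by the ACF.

The largest autocorrelation is r_6 = 0.72; the remaining lags stay at or below 0.05.
The dominant spike at lag 6 indicates a seasonal period of 6.

6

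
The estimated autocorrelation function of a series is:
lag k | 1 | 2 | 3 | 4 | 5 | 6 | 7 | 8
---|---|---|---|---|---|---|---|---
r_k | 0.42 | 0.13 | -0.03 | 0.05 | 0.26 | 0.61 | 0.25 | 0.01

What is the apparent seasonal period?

6

The largest autocorrelation is r_6 = 0.61; the remaining lags stay at or below 0.42. The elevated value at lag 1 (0.42), dropping to 0.13 at lag 2, reflects decaying short-term dependence rather than seasonality.
The dominant spike at lag 6 indicates a seasonal period of 6.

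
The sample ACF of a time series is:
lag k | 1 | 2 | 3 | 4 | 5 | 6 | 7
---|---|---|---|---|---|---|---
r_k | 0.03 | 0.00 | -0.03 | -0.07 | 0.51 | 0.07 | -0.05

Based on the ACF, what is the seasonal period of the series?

The largest autocorrelation is r_5 = 0.51; the remaining lags stay at or below 0.07.
The dominant spike at lag 5 indicates a seasonal period of 5.

5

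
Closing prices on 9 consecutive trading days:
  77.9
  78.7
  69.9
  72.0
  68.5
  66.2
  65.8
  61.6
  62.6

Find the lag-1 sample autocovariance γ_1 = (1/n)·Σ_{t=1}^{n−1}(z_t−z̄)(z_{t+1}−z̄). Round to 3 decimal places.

Mean z̄ = (77.9 + 78.7 + 69.9 + 72.0 + 68.5 + 66.2 + 65.8 + 61.6 + 62.6)/9 = 69.2444
Σ_{t=1}^{8}(z_t−z̄)(z_{t+1}−z̄) = 177.6736
γ_1 = 177.6736 / 9 = 19.742

19.742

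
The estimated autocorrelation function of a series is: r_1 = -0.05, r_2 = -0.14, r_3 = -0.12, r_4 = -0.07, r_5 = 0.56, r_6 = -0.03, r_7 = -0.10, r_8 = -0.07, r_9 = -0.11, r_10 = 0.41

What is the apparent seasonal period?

The largest autocorrelation is r_5 = 0.56, with a weaker echo at lag 10 (0.41); the remaining lags stay at or below -0.03.
The dominant spike at lag 5 indicates a seasonal period of 5.

5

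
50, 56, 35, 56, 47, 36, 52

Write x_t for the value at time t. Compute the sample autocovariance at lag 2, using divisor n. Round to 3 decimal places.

Mean x̄ = (50 + 56 + 35 + 56 + 47 + 36 + 52)/7 = 47.4286
Σ_{t=1}^{5}(x_t−x̄)(x_{t+2}−x̄) = -53.0816
γ_2 = -53.0816 / 7 = -7.583

-7.583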